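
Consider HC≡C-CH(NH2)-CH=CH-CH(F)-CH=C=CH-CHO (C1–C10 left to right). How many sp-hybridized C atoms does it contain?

3

C1: sp ✓
C2: sp ✓
C3: sp3
C4: sp2
C5: sp2
C6: sp3
C7: sp2
C8: sp ✓
C9: sp2
C10: sp2
C1, C2, C8 → 3 sp carbons.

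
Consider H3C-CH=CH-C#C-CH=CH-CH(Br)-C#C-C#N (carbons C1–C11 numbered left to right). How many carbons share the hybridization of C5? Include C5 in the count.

C5 is sp (two π bonds).
C1: sp3
C2: sp2
C3: sp2
C4: sp ✓
C5: sp ✓
C6: sp2
C7: sp2
C8: sp3
C9: sp ✓
C10: sp ✓
C11: sp ✓
5 carbons are sp.

5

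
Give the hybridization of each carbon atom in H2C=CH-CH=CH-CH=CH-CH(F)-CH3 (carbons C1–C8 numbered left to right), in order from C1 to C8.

C1 (3 σ bonds, plus one π bond) has steric number 3: sp2.
C2 is sp2: 3 σ bonds, plus one π bond, 3 electron-density regions.
C3: 3 σ bonds, plus one π bond — 3 electron domains, sp2.
C4: 3 σ bonds, plus one π bond; 3 regions of electron density → sp2.
C5 is sp2: 3 σ bonds, plus one π bond, 3 electron-density regions.
C6 — 3 σ bonds, plus one π bond. Steric number 3, so sp2.
C7 — 4 σ bonds. Steric number 4, so sp3.
C8 (4 σ bonds) has steric number 4: sp3.

C1 sp2, C2 sp2, C3 sp2, C4 sp2, C5 sp2, C6 sp2, C7 sp3, C8 sp3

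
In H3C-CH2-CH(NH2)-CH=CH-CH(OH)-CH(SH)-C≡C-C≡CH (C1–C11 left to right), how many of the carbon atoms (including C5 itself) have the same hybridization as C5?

2

C5 is sp2 (one π bond).
C1: sp3
C2: sp3
C3: sp3
C4: sp2 ✓
C5: sp2 ✓
C6: sp3
C7: sp3
C8: sp
C9: sp
C10: sp
C11: sp
2 carbons are sp2.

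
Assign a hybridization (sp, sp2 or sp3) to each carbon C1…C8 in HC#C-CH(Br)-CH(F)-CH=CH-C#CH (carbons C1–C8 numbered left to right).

C1 sp, C2 sp, C3 sp3, C4 sp3, C5 sp2, C6 sp2, C7 sp, C8 sp

C1 is sp: 2 σ bonds, plus two π bonds, 2 electron-density regions.
C2 has 2 σ bonds, plus two π bonds: steric number 2 → sp.
C3: 4 σ bonds — 4 electron domains, sp3.
C4 is sp3: 4 σ bonds, 4 electron-density regions.
C5 carries 3 σ bonds, plus one π bond, giving a steric number of 3, so it is sp2.
C6: 3 σ bonds, plus one π bond — 3 electron domains, sp2.
C7: 2 σ bonds, plus two π bonds — 2 electron domains, sp.
C8 is sp: 2 σ bonds, plus two π bonds, 2 electron-density regions.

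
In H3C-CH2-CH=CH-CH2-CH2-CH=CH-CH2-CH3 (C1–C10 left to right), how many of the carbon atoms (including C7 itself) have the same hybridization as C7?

4

C7 is sp2 (one π bond).
C1: sp3
C2: sp3
C3: sp2 ✓
C4: sp2 ✓
C5: sp3
C6: sp3
C7: sp2 ✓
C8: sp2 ✓
C9: sp3
C10: sp3
4 carbons are sp2.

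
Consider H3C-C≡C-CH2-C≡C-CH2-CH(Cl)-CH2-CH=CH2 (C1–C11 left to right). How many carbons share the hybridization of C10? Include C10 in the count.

2

C10 is sp2 (one π bond).
C1: sp3
C2: sp
C3: sp
C4: sp3
C5: sp
C6: sp
C7: sp3
C8: sp3
C9: sp3
C10: sp2 ✓
C11: sp2 ✓
2 carbons are sp2.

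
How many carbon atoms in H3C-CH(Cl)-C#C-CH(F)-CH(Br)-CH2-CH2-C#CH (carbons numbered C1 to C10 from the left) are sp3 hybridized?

6

C1: sp3 ✓
C2: sp3 ✓
C3: sp
C4: sp
C5: sp3 ✓
C6: sp3 ✓
C7: sp3 ✓
C8: sp3 ✓
C9: sp
C10: sp
C1, C2, C5, C6, C7, C8 → 6 sp3 carbons.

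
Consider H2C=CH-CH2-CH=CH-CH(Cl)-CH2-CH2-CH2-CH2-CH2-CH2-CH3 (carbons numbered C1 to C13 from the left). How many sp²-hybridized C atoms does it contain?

4

C1: sp2 ✓
C2: sp2 ✓
C3: sp3
C4: sp2 ✓
C5: sp2 ✓
C6: sp3
C7: sp3
C8: sp3
C9: sp3
C10: sp3
C11: sp3
C12: sp3
C13: sp3
C1, C2, C4, C5 → 4 sp2 carbons.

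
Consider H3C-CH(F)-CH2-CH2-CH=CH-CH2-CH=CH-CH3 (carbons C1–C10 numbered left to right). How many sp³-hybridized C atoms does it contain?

6

C1: sp3 ✓
C2: sp3 ✓
C3: sp3 ✓
C4: sp3 ✓
C5: sp2
C6: sp2
C7: sp3 ✓
C8: sp2
C9: sp2
C10: sp3 ✓
C1, C2, C3, C4, C7, C10 → 6 sp3 carbons.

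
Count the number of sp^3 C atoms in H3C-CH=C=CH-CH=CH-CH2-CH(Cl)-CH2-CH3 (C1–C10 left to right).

C1: sp3 ✓
C2: sp2
C3: sp
C4: sp2
C5: sp2
C6: sp2
C7: sp3 ✓
C8: sp3 ✓
C9: sp3 ✓
C10: sp3 ✓
C1, C7, C8, C9, C10 → 5 sp3 carbons.

5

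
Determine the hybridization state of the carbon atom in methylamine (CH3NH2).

The carbon atom carries 4 σ bonds, giving a steric number of 4, so it is sp3.

sp3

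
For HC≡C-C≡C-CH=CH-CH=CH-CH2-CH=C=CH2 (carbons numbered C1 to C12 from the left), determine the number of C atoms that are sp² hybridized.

C1: sp
C2: sp
C3: sp
C4: sp
C5: sp2 ✓
C6: sp2 ✓
C7: sp2 ✓
C8: sp2 ✓
C9: sp3
C10: sp2 ✓
C11: sp
C12: sp2 ✓
C5, C6, C7, C8, C10, C12 → 6 sp2 carbons.

6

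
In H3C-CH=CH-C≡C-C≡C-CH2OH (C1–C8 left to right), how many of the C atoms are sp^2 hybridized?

C1: sp3
C2: sp2 ✓
C3: sp2 ✓
C4: sp
C5: sp
C6: sp
C7: sp
C8: sp3
C2, C3 → 2 sp2 carbons.

2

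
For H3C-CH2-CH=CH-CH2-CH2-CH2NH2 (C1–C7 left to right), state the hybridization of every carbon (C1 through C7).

C1: 4 σ bonds — 4 electron domains, sp3.
C2 carries 4 σ bonds, giving a steric number of 4, so it is sp3.
C3 — 3 σ bonds, plus one π bond. Steric number 3, so sp2.
C4: 3 σ bonds, plus one π bond — 3 electron domains, sp2.
C5: 4 σ bonds; 4 regions of electron density → sp3.
C6 carries 4 σ bonds, giving a steric number of 4, so it is sp3.
C7: 4 σ bonds; 4 regions of electron density → sp3.

C1 sp3, C2 sp3, C3 sp2, C4 sp2, C5 sp3, C6 sp3, C7 sp3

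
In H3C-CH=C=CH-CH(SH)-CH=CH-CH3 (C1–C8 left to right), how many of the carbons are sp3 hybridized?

C1: sp3 ✓
C2: sp2
C3: sp
C4: sp2
C5: sp3 ✓
C6: sp2
C7: sp2
C8: sp3 ✓
C1, C5, C8 → 3 sp3 carbons.

3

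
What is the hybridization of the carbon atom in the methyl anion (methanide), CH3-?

Three σ bonds + one lone pair = steric number 4 → sp3, pyramidal.

sp³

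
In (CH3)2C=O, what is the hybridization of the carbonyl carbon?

The carbonyl carbon has 3 σ bonds, plus one π bond: steric number 3 → sp2.

sp^2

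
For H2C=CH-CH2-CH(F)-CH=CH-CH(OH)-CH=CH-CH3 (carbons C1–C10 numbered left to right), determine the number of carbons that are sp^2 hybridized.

6

C1: sp2 ✓
C2: sp2 ✓
C3: sp3
C4: sp3
C5: sp2 ✓
C6: sp2 ✓
C7: sp3
C8: sp2 ✓
C9: sp2 ✓
C10: sp3
C1, C2, C5, C6, C8, C9 → 6 sp2 carbons.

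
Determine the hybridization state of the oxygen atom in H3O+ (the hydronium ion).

Three σ bonds + one lone pair = steric number 4 → sp3.

sp3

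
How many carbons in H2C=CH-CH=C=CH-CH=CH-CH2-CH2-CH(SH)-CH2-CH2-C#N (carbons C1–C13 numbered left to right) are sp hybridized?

C1: sp2
C2: sp2
C3: sp2
C4: sp ✓
C5: sp2
C6: sp2
C7: sp2
C8: sp3
C9: sp3
C10: sp3
C11: sp3
C12: sp3
C13: sp ✓
C4, C13 → 2 sp carbons.

2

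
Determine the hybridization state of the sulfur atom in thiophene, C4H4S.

Analogous to furan: one S lone pair in the aromatic π system, S is sp2.

sp²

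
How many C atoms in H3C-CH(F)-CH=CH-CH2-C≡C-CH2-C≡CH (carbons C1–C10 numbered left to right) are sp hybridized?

C1: sp3
C2: sp3
C3: sp2
C4: sp2
C5: sp3
C6: sp ✓
C7: sp ✓
C8: sp3
C9: sp ✓
C10: sp ✓
C6, C7, C9, C10 → 4 sp carbons.

4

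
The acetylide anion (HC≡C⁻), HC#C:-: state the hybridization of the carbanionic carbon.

sp

One σ bond + one lone pair = steric number 2 → sp.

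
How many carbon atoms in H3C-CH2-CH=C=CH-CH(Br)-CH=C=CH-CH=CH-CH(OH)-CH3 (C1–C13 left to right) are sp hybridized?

C1: sp3
C2: sp3
C3: sp2
C4: sp ✓
C5: sp2
C6: sp3
C7: sp2
C8: sp ✓
C9: sp2
C10: sp2
C11: sp2
C12: sp3
C13: sp3
C4, C8 → 2 sp carbons.

2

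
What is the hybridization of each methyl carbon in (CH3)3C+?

sp3

Each methyl carbon is sp3: 4 σ bonds, 4 electron-density regions.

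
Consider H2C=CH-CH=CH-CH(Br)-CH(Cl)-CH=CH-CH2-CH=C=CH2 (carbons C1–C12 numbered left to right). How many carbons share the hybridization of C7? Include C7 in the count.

C7 is sp2 (one π bond).
C1: sp2 ✓
C2: sp2 ✓
C3: sp2 ✓
C4: sp2 ✓
C5: sp3
C6: sp3
C7: sp2 ✓
C8: sp2 ✓
C9: sp3
C10: sp2 ✓
C11: sp
C12: sp2 ✓
8 carbons are sp2.

8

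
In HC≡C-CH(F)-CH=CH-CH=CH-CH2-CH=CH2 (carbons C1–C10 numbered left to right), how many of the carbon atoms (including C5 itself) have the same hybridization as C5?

6

C5 is sp2 (one π bond).
C1: sp
C2: sp
C3: sp3
C4: sp2 ✓
C5: sp2 ✓
C6: sp2 ✓
C7: sp2 ✓
C8: sp3
C9: sp2 ✓
C10: sp2 ✓
6 carbons are sp2.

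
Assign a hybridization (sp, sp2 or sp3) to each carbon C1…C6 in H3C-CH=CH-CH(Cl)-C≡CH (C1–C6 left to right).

C1 carries 4 σ bonds, giving a steric number of 4, so it is sp3.
C2 has 3 σ bonds, plus one π bond: steric number 3 → sp2.
C3 (3 σ bonds, plus one π bond) has steric number 3: sp2.
C4 (4 σ bonds) has steric number 4: sp3.
C5 carries 2 σ bonds, plus two π bonds, giving a steric number of 2, so it is sp.
C6: 2 σ bonds, plus two π bonds; 2 regions of electron density → sp.

C1 sp3, C2 sp2, C3 sp2, C4 sp3, C5 sp, C6 sp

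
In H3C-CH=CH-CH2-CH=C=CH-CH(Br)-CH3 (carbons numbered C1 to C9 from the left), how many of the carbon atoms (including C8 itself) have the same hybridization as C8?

4

C8 is sp3 (only σ bonds).
C1: sp3 ✓
C2: sp2
C3: sp2
C4: sp3 ✓
C5: sp2
C6: sp
C7: sp2
C8: sp3 ✓
C9: sp3 ✓
4 carbons are sp3.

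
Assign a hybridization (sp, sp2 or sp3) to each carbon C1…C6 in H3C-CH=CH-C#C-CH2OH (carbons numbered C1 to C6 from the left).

C1 — 4 σ bonds. Steric number 4, so sp3.
C2 is sp2: 3 σ bonds, plus one π bond, 3 electron-density regions.
C3 is sp2: 3 σ bonds, plus one π bond, 3 electron-density regions.
C4 — 2 σ bonds, plus two π bonds. Steric number 2, so sp.
C5 (2 σ bonds, plus two π bonds) has steric number 2: sp.
C6: 4 σ bonds — 4 electron domains, sp3.

C1 sp3, C2 sp2, C3 sp2, C4 sp, C5 sp, C6 sp3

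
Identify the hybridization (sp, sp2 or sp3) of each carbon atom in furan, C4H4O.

Each carbon atom has 3 σ bonds, plus one π bond: steric number 3 → sp2.

sp²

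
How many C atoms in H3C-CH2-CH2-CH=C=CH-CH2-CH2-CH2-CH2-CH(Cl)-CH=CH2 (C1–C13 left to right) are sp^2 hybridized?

C1: sp3
C2: sp3
C3: sp3
C4: sp2 ✓
C5: sp
C6: sp2 ✓
C7: sp3
C8: sp3
C9: sp3
C10: sp3
C11: sp3
C12: sp2 ✓
C13: sp2 ✓
C4, C6, C12, C13 → 4 sp2 carbons.

4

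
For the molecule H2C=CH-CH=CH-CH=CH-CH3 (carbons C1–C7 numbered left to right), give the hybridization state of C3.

C3 — 3 σ bonds, plus one π bond. Steric number 3, so sp2.

sp^2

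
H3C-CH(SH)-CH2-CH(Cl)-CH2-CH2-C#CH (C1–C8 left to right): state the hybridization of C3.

C3: 4 σ bonds — 4 electron domains, sp3.

sp3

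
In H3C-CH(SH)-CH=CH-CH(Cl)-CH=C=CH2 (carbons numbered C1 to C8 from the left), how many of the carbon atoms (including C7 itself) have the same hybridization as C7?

C7 is sp (two π bonds).
C1: sp3
C2: sp3
C3: sp2
C4: sp2
C5: sp3
C6: sp2
C7: sp ✓
C8: sp2
1 carbon is sp.

1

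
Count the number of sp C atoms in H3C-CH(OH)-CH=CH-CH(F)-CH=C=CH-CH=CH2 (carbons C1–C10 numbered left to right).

C1: sp3
C2: sp3
C3: sp2
C4: sp2
C5: sp3
C6: sp2
C7: sp ✓
C8: sp2
C9: sp2
C10: sp2
C7 → 1 sp carbon.

1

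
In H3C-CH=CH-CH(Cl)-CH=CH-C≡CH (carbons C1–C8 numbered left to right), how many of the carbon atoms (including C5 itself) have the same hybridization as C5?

C5 is sp2 (one π bond).
C1: sp3
C2: sp2 ✓
C3: sp2 ✓
C4: sp3
C5: sp2 ✓
C6: sp2 ✓
C7: sp
C8: sp
4 carbons are sp2.

4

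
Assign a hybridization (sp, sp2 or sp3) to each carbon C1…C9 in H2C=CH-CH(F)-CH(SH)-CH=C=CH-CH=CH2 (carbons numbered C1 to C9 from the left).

C1 sp2, C2 sp2, C3 sp3, C4 sp3, C5 sp2, C6 sp, C7 sp2, C8 sp2, C9 sp2

C1 is sp2: 3 σ bonds, plus one π bond, 3 electron-density regions.
C2 has 3 σ bonds, plus one π bond: steric number 3 → sp2.
C3: 4 σ bonds; 4 regions of electron density → sp3.
C4: 4 σ bonds — 4 electron domains, sp3.
C5 — 3 σ bonds, plus one π bond. Steric number 3, so sp2.
C6 carries 2 σ bonds, plus two π bonds, giving a steric number of 2, so it is sp.
C7 (3 σ bonds, plus one π bond) has steric number 3: sp2.
C8 — 3 σ bonds, plus one π bond. Steric number 3, so sp2.
C9 has 3 σ bonds, plus one π bond: steric number 3 → sp2.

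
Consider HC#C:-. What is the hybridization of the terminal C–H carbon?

sp

The terminal C–H carbon has 2 σ bonds, plus two π bonds: steric number 2 → sp.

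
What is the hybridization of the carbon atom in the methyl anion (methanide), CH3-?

Three σ bonds + one lone pair = steric number 4 → sp3, pyramidal.

sp^3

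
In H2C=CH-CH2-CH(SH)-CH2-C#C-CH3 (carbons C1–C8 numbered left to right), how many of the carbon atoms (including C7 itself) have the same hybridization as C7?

2

C7 is sp (two π bonds).
C1: sp2
C2: sp2
C3: sp3
C4: sp3
C5: sp3
C6: sp ✓
C7: sp ✓
C8: sp3
2 carbons are sp.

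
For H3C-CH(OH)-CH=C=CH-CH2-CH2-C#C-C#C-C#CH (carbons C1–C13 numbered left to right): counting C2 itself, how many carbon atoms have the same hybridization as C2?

4

C2 is sp3 (only σ bonds).
C1: sp3 ✓
C2: sp3 ✓
C3: sp2
C4: sp
C5: sp2
C6: sp3 ✓
C7: sp3 ✓
C8: sp
C9: sp
C10: sp
C11: sp
C12: sp
C13: sp
4 carbons are sp3.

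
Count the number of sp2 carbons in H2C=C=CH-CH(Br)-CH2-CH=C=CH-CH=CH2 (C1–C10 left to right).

C1: sp2 ✓
C2: sp
C3: sp2 ✓
C4: sp3
C5: sp3
C6: sp2 ✓
C7: sp
C8: sp2 ✓
C9: sp2 ✓
C10: sp2 ✓
C1, C3, C6, C8, C9, C10 → 6 sp2 carbons.

6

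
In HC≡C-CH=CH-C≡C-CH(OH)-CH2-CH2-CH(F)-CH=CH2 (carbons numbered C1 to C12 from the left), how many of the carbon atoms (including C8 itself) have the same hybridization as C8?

4

C8 is sp3 (only σ bonds).
C1: sp
C2: sp
C3: sp2
C4: sp2
C5: sp
C6: sp
C7: sp3 ✓
C8: sp3 ✓
C9: sp3 ✓
C10: sp3 ✓
C11: sp2
C12: sp2
4 carbons are sp3.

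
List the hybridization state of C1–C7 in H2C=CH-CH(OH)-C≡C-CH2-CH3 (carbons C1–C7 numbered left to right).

C1 is sp2: 3 σ bonds, plus one π bond, 3 electron-density regions.
C2: 3 σ bonds, plus one π bond — 3 electron domains, sp2.
C3: 4 σ bonds; 4 regions of electron density → sp3.
C4 (2 σ bonds, plus two π bonds) has steric number 2: sp.
C5: 2 σ bonds, plus two π bonds — 2 electron domains, sp.
C6 (4 σ bonds) has steric number 4: sp3.
C7 has 4 σ bonds: steric number 4 → sp3.

C1 sp2, C2 sp2, C3 sp3, C4 sp, C5 sp, C6 sp3, C7 sp3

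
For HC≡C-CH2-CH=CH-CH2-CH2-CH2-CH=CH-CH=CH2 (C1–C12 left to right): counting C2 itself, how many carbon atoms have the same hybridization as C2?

2

C2 is sp (two π bonds).
C1: sp ✓
C2: sp ✓
C3: sp3
C4: sp2
C5: sp2
C6: sp3
C7: sp3
C8: sp3
C9: sp2
C10: sp2
C11: sp2
C12: sp2
2 carbons are sp.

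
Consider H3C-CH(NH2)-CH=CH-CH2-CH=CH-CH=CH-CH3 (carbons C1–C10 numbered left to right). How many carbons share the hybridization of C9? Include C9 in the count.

C9 is sp2 (one π bond).
C1: sp3
C2: sp3
C3: sp2 ✓
C4: sp2 ✓
C5: sp3
C6: sp2 ✓
C7: sp2 ✓
C8: sp2 ✓
C9: sp2 ✓
C10: sp3
6 carbons are sp2.

6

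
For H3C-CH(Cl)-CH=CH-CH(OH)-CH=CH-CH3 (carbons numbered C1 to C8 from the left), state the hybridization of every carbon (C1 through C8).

C1 sp3, C2 sp3, C3 sp2, C4 sp2, C5 sp3, C6 sp2, C7 sp2, C8 sp3

C1 has 4 σ bonds: steric number 4 → sp3.
C2: 4 σ bonds — 4 electron domains, sp3.
C3: 3 σ bonds, plus one π bond; 3 regions of electron density → sp2.
C4: 3 σ bonds, plus one π bond; 3 regions of electron density → sp2.
C5 has 4 σ bonds: steric number 4 → sp3.
C6 has 3 σ bonds, plus one π bond: steric number 3 → sp2.
C7 — 3 σ bonds, plus one π bond. Steric number 3, so sp2.
C8 is sp3: 4 σ bonds, 4 electron-density regions.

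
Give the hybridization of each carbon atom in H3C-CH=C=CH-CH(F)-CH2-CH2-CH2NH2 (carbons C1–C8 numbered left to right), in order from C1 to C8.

C1: 4 σ bonds — 4 electron domains, sp3.
C2 has 3 σ bonds, plus one π bond: steric number 3 → sp2.
C3: 2 σ bonds, plus two π bonds; 2 regions of electron density → sp.
C4: 3 σ bonds, plus one π bond — 3 electron domains, sp2.
C5 has 4 σ bonds: steric number 4 → sp3.
C6 — 4 σ bonds. Steric number 4, so sp3.
C7: 4 σ bonds; 4 regions of electron density → sp3.
C8 (4 σ bonds) has steric number 4: sp3.

C1 sp3, C2 sp2, C3 sp, C4 sp2, C5 sp3, C6 sp3, C7 sp3, C8 sp3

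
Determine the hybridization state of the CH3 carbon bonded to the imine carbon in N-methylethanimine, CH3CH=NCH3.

sp^3

The CH3 carbon bonded to the imine carbon (4 σ bonds) has steric number 4: sp3.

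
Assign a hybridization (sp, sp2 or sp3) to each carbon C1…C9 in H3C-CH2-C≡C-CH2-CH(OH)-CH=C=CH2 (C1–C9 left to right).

C1 — 4 σ bonds. Steric number 4, so sp3.
C2 carries 4 σ bonds, giving a steric number of 4, so it is sp3.
C3 (2 σ bonds, plus two π bonds) has steric number 2: sp.
C4 is sp: 2 σ bonds, plus two π bonds, 2 electron-density regions.
C5 — 4 σ bonds. Steric number 4, so sp3.
C6 is sp3: 4 σ bonds, 4 electron-density regions.
C7 — 3 σ bonds, plus one π bond. Steric number 3, so sp2.
C8 is sp: 2 σ bonds, plus two π bonds, 2 electron-density regions.
C9: 3 σ bonds, plus one π bond; 3 regions of electron density → sp2.

C1 sp3, C2 sp3, C3 sp, C4 sp, C5 sp3, C6 sp3, C7 sp2, C8 sp, C9 sp2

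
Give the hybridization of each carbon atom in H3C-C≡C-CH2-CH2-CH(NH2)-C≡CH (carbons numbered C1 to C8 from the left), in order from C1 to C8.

C1 sp3, C2 sp, C3 sp, C4 sp3, C5 sp3, C6 sp3, C7 sp, C8 sp

C1 is sp3: 4 σ bonds, 4 electron-density regions.
C2: 2 σ bonds, plus two π bonds; 2 regions of electron density → sp.
C3 — 2 σ bonds, plus two π bonds. Steric number 2, so sp.
C4: 4 σ bonds — 4 electron domains, sp3.
C5 is sp3: 4 σ bonds, 4 electron-density regions.
C6 is sp3: 4 σ bonds, 4 electron-density regions.
C7: 2 σ bonds, plus two π bonds; 2 regions of electron density → sp.
C8: 2 σ bonds, plus two π bonds — 2 electron domains, sp.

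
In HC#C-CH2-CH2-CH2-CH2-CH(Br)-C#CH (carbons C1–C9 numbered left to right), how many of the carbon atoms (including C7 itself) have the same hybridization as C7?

C7 is sp3 (only σ bonds).
C1: sp
C2: sp
C3: sp3 ✓
C4: sp3 ✓
C5: sp3 ✓
C6: sp3 ✓
C7: sp3 ✓
C8: sp
C9: sp
5 carbons are sp3.

5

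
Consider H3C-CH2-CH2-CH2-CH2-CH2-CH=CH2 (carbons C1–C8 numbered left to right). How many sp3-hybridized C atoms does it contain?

6

C1: sp3 ✓
C2: sp3 ✓
C3: sp3 ✓
C4: sp3 ✓
C5: sp3 ✓
C6: sp3 ✓
C7: sp2
C8: sp2
C1, C2, C3, C4, C5, C6 → 6 sp3 carbons.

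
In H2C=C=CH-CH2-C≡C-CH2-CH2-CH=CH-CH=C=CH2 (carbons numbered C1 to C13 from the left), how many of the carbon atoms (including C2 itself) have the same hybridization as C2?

4

C2 is sp (two π bonds).
C1: sp2
C2: sp ✓
C3: sp2
C4: sp3
C5: sp ✓
C6: sp ✓
C7: sp3
C8: sp3
C9: sp2
C10: sp2
C11: sp2
C12: sp ✓
C13: sp2
4 carbons are sp.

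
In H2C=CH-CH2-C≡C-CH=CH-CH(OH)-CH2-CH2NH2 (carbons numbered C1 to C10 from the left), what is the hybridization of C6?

C6 carries 3 σ bonds, plus one π bond, giving a steric number of 3, so it is sp2.

sp²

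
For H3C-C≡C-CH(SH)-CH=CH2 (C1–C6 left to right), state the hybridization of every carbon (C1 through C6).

C1: 4 σ bonds; 4 regions of electron density → sp3.
C2 (2 σ bonds, plus two π bonds) has steric number 2: sp.
C3: 2 σ bonds, plus two π bonds — 2 electron domains, sp.
C4 — 4 σ bonds. Steric number 4, so sp3.
C5 is sp2: 3 σ bonds, plus one π bond, 3 electron-density regions.
C6 is sp2: 3 σ bonds, plus one π bond, 3 electron-density regions.

C1 sp3, C2 sp, C3 sp, C4 sp3, C5 sp2, C6 sp2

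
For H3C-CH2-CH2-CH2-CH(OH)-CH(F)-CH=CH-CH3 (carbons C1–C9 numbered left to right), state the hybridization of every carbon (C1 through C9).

C1 is sp3: 4 σ bonds, 4 electron-density regions.
C2 (4 σ bonds) has steric number 4: sp3.
C3: 4 σ bonds; 4 regions of electron density → sp3.
C4 carries 4 σ bonds, giving a steric number of 4, so it is sp3.
C5 has 4 σ bonds: steric number 4 → sp3.
C6 (4 σ bonds) has steric number 4: sp3.
C7 carries 3 σ bonds, plus one π bond, giving a steric number of 3, so it is sp2.
C8 (3 σ bonds, plus one π bond) has steric number 3: sp2.
C9: 4 σ bonds; 4 regions of electron density → sp3.

C1 sp3, C2 sp3, C3 sp3, C4 sp3, C5 sp3, C6 sp3, C7 sp2, C8 sp2, C9 sp3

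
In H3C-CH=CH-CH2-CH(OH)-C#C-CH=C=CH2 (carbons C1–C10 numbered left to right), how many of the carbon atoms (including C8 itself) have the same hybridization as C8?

C8 is sp2 (one π bond).
C1: sp3
C2: sp2 ✓
C3: sp2 ✓
C4: sp3
C5: sp3
C6: sp
C7: sp
C8: sp2 ✓
C9: sp
C10: sp2 ✓
4 carbons are sp2.

4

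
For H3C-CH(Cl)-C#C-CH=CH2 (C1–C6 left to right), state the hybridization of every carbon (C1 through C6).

C1 carries 4 σ bonds, giving a steric number of 4, so it is sp3.
C2 — 4 σ bonds. Steric number 4, so sp3.
C3 — 2 σ bonds, plus two π bonds. Steric number 2, so sp.
C4: 2 σ bonds, plus two π bonds — 2 electron domains, sp.
C5 is sp2: 3 σ bonds, plus one π bond, 3 electron-density regions.
C6 has 3 σ bonds, plus one π bond: steric number 3 → sp2.

C1 sp3, C2 sp3, C3 sp, C4 sp, C5 sp2, C6 sp2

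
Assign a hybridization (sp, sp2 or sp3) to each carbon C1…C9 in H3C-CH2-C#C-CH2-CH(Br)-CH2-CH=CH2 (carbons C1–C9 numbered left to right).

C1 has 4 σ bonds: steric number 4 → sp3.
C2 (4 σ bonds) has steric number 4: sp3.
C3 is sp: 2 σ bonds, plus two π bonds, 2 electron-density regions.
C4: 2 σ bonds, plus two π bonds; 2 regions of electron density → sp.
C5: 4 σ bonds; 4 regions of electron density → sp3.
C6 has 4 σ bonds: steric number 4 → sp3.
C7: 4 σ bonds — 4 electron domains, sp3.
C8 has 3 σ bonds, plus one π bond: steric number 3 → sp2.
C9: 3 σ bonds, plus one π bond — 3 electron domains, sp2.

C1 sp3, C2 sp3, C3 sp, C4 sp, C5 sp3, C6 sp3, C7 sp3, C8 sp2, C9 sp2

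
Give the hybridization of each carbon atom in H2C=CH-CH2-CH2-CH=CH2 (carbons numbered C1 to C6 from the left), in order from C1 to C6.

C1: 3 σ bonds, plus one π bond — 3 electron domains, sp2.
C2 carries 3 σ bonds, plus one π bond, giving a steric number of 3, so it is sp2.
C3: 4 σ bonds; 4 regions of electron density → sp3.
C4 has 4 σ bonds: steric number 4 → sp3.
C5 carries 3 σ bonds, plus one π bond, giving a steric number of 3, so it is sp2.
C6: 3 σ bonds, plus one π bond; 3 regions of electron density → sp2.

C1 sp2, C2 sp2, C3 sp3, C4 sp3, C5 sp2, C6 sp2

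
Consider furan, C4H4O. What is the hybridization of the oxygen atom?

One O lone pair is in the aromatic π system (p orbital), the other is in an sp2 hybrid in the ring plane; O has two σ bonds + one in-plane lone pair → sp2.

sp²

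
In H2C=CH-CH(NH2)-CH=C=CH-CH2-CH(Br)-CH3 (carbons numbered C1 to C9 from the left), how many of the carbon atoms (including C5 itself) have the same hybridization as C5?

C5 is sp (two π bonds).
C1: sp2
C2: sp2
C3: sp3
C4: sp2
C5: sp ✓
C6: sp2
C7: sp3
C8: sp3
C9: sp3
1 carbon is sp.

1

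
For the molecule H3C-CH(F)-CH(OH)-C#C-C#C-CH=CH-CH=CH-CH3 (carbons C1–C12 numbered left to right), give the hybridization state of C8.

C8: 3 σ bonds, plus one π bond; 3 regions of electron density → sp2.

sp²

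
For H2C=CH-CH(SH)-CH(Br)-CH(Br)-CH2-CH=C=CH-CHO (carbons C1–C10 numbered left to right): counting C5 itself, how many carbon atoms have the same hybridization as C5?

C5 is sp3 (only σ bonds).
C1: sp2
C2: sp2
C3: sp3 ✓
C4: sp3 ✓
C5: sp3 ✓
C6: sp3 ✓
C7: sp2
C8: sp
C9: sp2
C10: sp2
4 carbons are sp3.

4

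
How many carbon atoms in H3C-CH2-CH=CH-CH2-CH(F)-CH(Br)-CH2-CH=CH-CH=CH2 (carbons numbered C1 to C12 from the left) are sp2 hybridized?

C1: sp3
C2: sp3
C3: sp2 ✓
C4: sp2 ✓
C5: sp3
C6: sp3
C7: sp3
C8: sp3
C9: sp2 ✓
C10: sp2 ✓
C11: sp2 ✓
C12: sp2 ✓
C3, C4, C9, C10, C11, C12 → 6 sp2 carbons.

6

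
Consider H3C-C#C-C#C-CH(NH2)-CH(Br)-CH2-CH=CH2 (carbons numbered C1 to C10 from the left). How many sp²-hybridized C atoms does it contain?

C1: sp3
C2: sp
C3: sp
C4: sp
C5: sp
C6: sp3
C7: sp3
C8: sp3
C9: sp2 ✓
C10: sp2 ✓
C9, C10 → 2 sp2 carbons.

2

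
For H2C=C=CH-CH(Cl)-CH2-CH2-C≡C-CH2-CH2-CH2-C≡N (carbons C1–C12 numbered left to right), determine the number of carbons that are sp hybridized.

4

C1: sp2
C2: sp ✓
C3: sp2
C4: sp3
C5: sp3
C6: sp3
C7: sp ✓
C8: sp ✓
C9: sp3
C10: sp3
C11: sp3
C12: sp ✓
C2, C7, C8, C12 → 4 sp carbons.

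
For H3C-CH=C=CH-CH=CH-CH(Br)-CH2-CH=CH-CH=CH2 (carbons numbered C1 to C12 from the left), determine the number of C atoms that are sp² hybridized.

C1: sp3
C2: sp2 ✓
C3: sp
C4: sp2 ✓
C5: sp2 ✓
C6: sp2 ✓
C7: sp3
C8: sp3
C9: sp2 ✓
C10: sp2 ✓
C11: sp2 ✓
C12: sp2 ✓
C2, C4, C5, C6, C9, C10, C11, C12 → 8 sp2 carbons.

8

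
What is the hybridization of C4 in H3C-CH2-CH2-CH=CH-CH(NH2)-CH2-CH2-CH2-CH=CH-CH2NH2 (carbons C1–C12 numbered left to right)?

C4: 3 σ bonds, plus one π bond; 3 regions of electron density → sp2.

sp2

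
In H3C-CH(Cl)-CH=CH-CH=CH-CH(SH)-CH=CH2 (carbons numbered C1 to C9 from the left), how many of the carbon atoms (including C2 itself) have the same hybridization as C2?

C2 is sp3 (only σ bonds).
C1: sp3 ✓
C2: sp3 ✓
C3: sp2
C4: sp2
C5: sp2
C6: sp2
C7: sp3 ✓
C8: sp2
C9: sp2
3 carbons are sp3.

3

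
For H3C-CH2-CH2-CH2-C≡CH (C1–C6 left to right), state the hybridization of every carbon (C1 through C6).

C1: 4 σ bonds; 4 regions of electron density → sp3.
C2 has 4 σ bonds: steric number 4 → sp3.
C3 carries 4 σ bonds, giving a steric number of 4, so it is sp3.
C4 (4 σ bonds) has steric number 4: sp3.
C5 (2 σ bonds, plus two π bonds) has steric number 2: sp.
C6 carries 2 σ bonds, plus two π bonds, giving a steric number of 2, so it is sp.

C1 sp3, C2 sp3, C3 sp3, C4 sp3, C5 sp, C6 sp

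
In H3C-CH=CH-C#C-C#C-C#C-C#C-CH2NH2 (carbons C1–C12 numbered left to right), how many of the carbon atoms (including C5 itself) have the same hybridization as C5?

8

C5 is sp (two π bonds).
C1: sp3
C2: sp2
C3: sp2
C4: sp ✓
C5: sp ✓
C6: sp ✓
C7: sp ✓
C8: sp ✓
C9: sp ✓
C10: sp ✓
C11: sp ✓
C12: sp3
8 carbons are sp.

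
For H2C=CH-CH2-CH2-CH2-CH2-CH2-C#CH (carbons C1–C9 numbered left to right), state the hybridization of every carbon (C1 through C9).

C1 — 3 σ bonds, plus one π bond. Steric number 3, so sp2.
C2 — 3 σ bonds, plus one π bond. Steric number 3, so sp2.
C3 carries 4 σ bonds, giving a steric number of 4, so it is sp3.
C4 is sp3: 4 σ bonds, 4 electron-density regions.
C5: 4 σ bonds; 4 regions of electron density → sp3.
C6 is sp3: 4 σ bonds, 4 electron-density regions.
C7 (4 σ bonds) has steric number 4: sp3.
C8 (2 σ bonds, plus two π bonds) has steric number 2: sp.
C9: 2 σ bonds, plus two π bonds — 2 electron domains, sp.

C1 sp2, C2 sp2, C3 sp3, C4 sp3, C5 sp3, C6 sp3, C7 sp3, C8 sp, C9 sp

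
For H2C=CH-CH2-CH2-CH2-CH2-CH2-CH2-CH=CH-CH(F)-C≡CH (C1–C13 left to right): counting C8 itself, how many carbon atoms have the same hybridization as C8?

C8 is sp3 (only σ bonds).
C1: sp2
C2: sp2
C3: sp3 ✓
C4: sp3 ✓
C5: sp3 ✓
C6: sp3 ✓
C7: sp3 ✓
C8: sp3 ✓
C9: sp2
C10: sp2
C11: sp3 ✓
C12: sp
C13: sp
7 carbons are sp3.

7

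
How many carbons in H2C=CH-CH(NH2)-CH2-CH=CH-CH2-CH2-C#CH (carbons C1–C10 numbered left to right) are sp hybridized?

2

C1: sp2
C2: sp2
C3: sp3
C4: sp3
C5: sp2
C6: sp2
C7: sp3
C8: sp3
C9: sp ✓
C10: sp ✓
C9, C10 → 2 sp carbons.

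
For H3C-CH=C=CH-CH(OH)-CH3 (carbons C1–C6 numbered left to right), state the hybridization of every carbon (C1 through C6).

C1 carries 4 σ bonds, giving a steric number of 4, so it is sp3.
C2 has 3 σ bonds, plus one π bond: steric number 3 → sp2.
C3 has 2 σ bonds, plus two π bonds: steric number 2 → sp.
C4 is sp2: 3 σ bonds, plus one π bond, 3 electron-density regions.
C5: 4 σ bonds — 4 electron domains, sp3.
C6 is sp3: 4 σ bonds, 4 electron-density regions.

C1 sp3, C2 sp2, C3 sp, C4 sp2, C5 sp3, C6 sp3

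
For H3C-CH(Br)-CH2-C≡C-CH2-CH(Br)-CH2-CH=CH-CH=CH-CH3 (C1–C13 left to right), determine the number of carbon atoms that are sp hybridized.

2

C1: sp3
C2: sp3
C3: sp3
C4: sp ✓
C5: sp ✓
C6: sp3
C7: sp3
C8: sp3
C9: sp2
C10: sp2
C11: sp2
C12: sp2
C13: sp3
C4, C5 → 2 sp carbons.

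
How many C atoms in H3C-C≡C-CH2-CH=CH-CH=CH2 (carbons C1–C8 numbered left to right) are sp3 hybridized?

C1: sp3 ✓
C2: sp
C3: sp
C4: sp3 ✓
C5: sp2
C6: sp2
C7: sp2
C8: sp2
C1, C4 → 2 sp3 carbons.

2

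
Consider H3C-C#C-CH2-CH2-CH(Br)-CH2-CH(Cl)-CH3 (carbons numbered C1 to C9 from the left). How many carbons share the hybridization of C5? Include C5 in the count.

7

C5 is sp3 (only σ bonds).
C1: sp3 ✓
C2: sp
C3: sp
C4: sp3 ✓
C5: sp3 ✓
C6: sp3 ✓
C7: sp3 ✓
C8: sp3 ✓
C9: sp3 ✓
7 carbons are sp3.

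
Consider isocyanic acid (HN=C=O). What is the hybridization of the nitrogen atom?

sp2

The nitrogen atom — 2 σ bonds and 1 lone pair, plus one π bond. Steric number 3, so sp2.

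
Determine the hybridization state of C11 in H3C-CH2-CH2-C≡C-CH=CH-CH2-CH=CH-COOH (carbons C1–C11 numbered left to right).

sp²

C11 has 3 σ bonds, plus one π bond: steric number 3 → sp2.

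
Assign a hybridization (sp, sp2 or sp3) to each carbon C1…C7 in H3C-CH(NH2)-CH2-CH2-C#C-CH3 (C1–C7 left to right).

C1 sp3, C2 sp3, C3 sp3, C4 sp3, C5 sp, C6 sp, C7 sp3

C1 (4 σ bonds) has steric number 4: sp3.
C2 carries 4 σ bonds, giving a steric number of 4, so it is sp3.
C3: 4 σ bonds; 4 regions of electron density → sp3.
C4 — 4 σ bonds. Steric number 4, so sp3.
C5 is sp: 2 σ bonds, plus two π bonds, 2 electron-density regions.
C6 — 2 σ bonds, plus two π bonds. Steric number 2, so sp.
C7 carries 4 σ bonds, giving a steric number of 4, so it is sp3.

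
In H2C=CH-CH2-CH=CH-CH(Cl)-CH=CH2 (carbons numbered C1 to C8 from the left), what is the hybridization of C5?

sp²

C5: 3 σ bonds, plus one π bond; 3 regions of electron density → sp2.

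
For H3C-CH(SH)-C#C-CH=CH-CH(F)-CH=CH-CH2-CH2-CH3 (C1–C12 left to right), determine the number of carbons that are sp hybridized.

C1: sp3
C2: sp3
C3: sp ✓
C4: sp ✓
C5: sp2
C6: sp2
C7: sp3
C8: sp2
C9: sp2
C10: sp3
C11: sp3
C12: sp3
C3, C4 → 2 sp carbons.

2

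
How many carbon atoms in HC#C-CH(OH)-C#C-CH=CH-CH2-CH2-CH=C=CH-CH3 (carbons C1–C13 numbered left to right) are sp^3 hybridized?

4

C1: sp
C2: sp
C3: sp3 ✓
C4: sp
C5: sp
C6: sp2
C7: sp2
C8: sp3 ✓
C9: sp3 ✓
C10: sp2
C11: sp
C12: sp2
C13: sp3 ✓
C3, C8, C9, C13 → 4 sp3 carbons.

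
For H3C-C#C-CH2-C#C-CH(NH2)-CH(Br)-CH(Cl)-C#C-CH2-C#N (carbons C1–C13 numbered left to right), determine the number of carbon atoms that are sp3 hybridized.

C1: sp3 ✓
C2: sp
C3: sp
C4: sp3 ✓
C5: sp
C6: sp
C7: sp3 ✓
C8: sp3 ✓
C9: sp3 ✓
C10: sp
C11: sp
C12: sp3 ✓
C13: sp
C1, C4, C7, C8, C9, C12 → 6 sp3 carbons.

6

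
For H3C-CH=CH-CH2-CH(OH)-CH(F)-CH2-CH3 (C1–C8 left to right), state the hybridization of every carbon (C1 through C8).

C1: 4 σ bonds — 4 electron domains, sp3.
C2 is sp2: 3 σ bonds, plus one π bond, 3 electron-density regions.
C3 carries 3 σ bonds, plus one π bond, giving a steric number of 3, so it is sp2.
C4 — 4 σ bonds. Steric number 4, so sp3.
C5: 4 σ bonds; 4 regions of electron density → sp3.
C6 — 4 σ bonds. Steric number 4, so sp3.
C7: 4 σ bonds; 4 regions of electron density → sp3.
C8 carries 4 σ bonds, giving a steric number of 4, so it is sp3.

C1 sp3, C2 sp2, C3 sp2, C4 sp3, C5 sp3, C6 sp3, C7 sp3, C8 sp3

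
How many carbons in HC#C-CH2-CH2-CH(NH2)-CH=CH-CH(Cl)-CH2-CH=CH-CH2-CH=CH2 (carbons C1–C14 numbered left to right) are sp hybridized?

2

C1: sp ✓
C2: sp ✓
C3: sp3
C4: sp3
C5: sp3
C6: sp2
C7: sp2
C8: sp3
C9: sp3
C10: sp2
C11: sp2
C12: sp3
C13: sp2
C14: sp2
C1, C2 → 2 sp carbons.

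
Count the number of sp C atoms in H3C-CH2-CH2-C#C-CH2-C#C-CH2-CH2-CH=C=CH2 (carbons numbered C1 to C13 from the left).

C1: sp3
C2: sp3
C3: sp3
C4: sp ✓
C5: sp ✓
C6: sp3
C7: sp ✓
C8: sp ✓
C9: sp3
C10: sp3
C11: sp2
C12: sp ✓
C13: sp2
C4, C5, C7, C8, C12 → 5 sp carbons.

5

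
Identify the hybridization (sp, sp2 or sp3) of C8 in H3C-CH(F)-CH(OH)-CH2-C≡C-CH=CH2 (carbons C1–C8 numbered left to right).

C8 carries 3 σ bonds, plus one π bond, giving a steric number of 3, so it is sp2.

sp^2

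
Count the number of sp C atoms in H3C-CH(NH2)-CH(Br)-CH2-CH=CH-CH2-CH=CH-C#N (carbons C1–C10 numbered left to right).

1

C1: sp3
C2: sp3
C3: sp3
C4: sp3
C5: sp2
C6: sp2
C7: sp3
C8: sp2
C9: sp2
C10: sp ✓
C10 → 1 sp carbon.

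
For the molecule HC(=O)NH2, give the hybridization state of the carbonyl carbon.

The carbonyl carbon — 3 σ bonds, plus one π bond. Steric number 3, so sp2.

sp^2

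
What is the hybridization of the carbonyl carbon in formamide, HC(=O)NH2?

The carbonyl carbon — 3 σ bonds, plus one π bond. Steric number 3, so sp2.

sp2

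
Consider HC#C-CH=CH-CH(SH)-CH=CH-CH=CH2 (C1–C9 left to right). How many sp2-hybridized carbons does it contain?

6

C1: sp
C2: sp
C3: sp2 ✓
C4: sp2 ✓
C5: sp3
C6: sp2 ✓
C7: sp2 ✓
C8: sp2 ✓
C9: sp2 ✓
C3, C4, C6, C7, C8, C9 → 6 sp2 carbons.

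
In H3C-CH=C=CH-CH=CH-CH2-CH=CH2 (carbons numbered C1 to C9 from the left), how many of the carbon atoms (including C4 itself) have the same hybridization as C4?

C4 is sp2 (one π bond).
C1: sp3
C2: sp2 ✓
C3: sp
C4: sp2 ✓
C5: sp2 ✓
C6: sp2 ✓
C7: sp3
C8: sp2 ✓
C9: sp2 ✓
6 carbons are sp2.

6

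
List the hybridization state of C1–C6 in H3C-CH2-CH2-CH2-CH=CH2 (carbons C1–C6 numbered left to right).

C1: 4 σ bonds — 4 electron domains, sp3.
C2 carries 4 σ bonds, giving a steric number of 4, so it is sp3.
C3: 4 σ bonds — 4 electron domains, sp3.
C4: 4 σ bonds — 4 electron domains, sp3.
C5 — 3 σ bonds, plus one π bond. Steric number 3, so sp2.
C6 carries 3 σ bonds, plus one π bond, giving a steric number of 3, so it is sp2.

C1 sp3, C2 sp3, C3 sp3, C4 sp3, C5 sp2, C6 sp2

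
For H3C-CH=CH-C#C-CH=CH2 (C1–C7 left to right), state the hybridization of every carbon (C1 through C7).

C1 sp3, C2 sp2, C3 sp2, C4 sp, C5 sp, C6 sp2, C7 sp2

C1 is sp3: 4 σ bonds, 4 electron-density regions.
C2 — 3 σ bonds, plus one π bond. Steric number 3, so sp2.
C3 is sp2: 3 σ bonds, plus one π bond, 3 electron-density regions.
C4 has 2 σ bonds, plus two π bonds: steric number 2 → sp.
C5: 2 σ bonds, plus two π bonds; 2 regions of electron density → sp.
C6: 3 σ bonds, plus one π bond — 3 electron domains, sp2.
C7 — 3 σ bonds, plus one π bond. Steric number 3, so sp2.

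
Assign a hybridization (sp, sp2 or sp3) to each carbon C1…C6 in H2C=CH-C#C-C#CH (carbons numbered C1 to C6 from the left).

C1: 3 σ bonds, plus one π bond; 3 regions of electron density → sp2.
C2: 3 σ bonds, plus one π bond; 3 regions of electron density → sp2.
C3 (2 σ bonds, plus two π bonds) has steric number 2: sp.
C4: 2 σ bonds, plus two π bonds — 2 electron domains, sp.
C5 has 2 σ bonds, plus two π bonds: steric number 2 → sp.
C6 — 2 σ bonds, plus two π bonds. Steric number 2, so sp.

C1 sp2, C2 sp2, C3 sp, C4 sp, C5 sp, C6 sp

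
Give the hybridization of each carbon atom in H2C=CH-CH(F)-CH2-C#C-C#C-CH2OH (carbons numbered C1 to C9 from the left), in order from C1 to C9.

C1 sp2, C2 sp2, C3 sp3, C4 sp3, C5 sp, C6 sp, C7 sp, C8 sp, C9 sp3

C1: 3 σ bonds, plus one π bond — 3 electron domains, sp2.
C2: 3 σ bonds, plus one π bond — 3 electron domains, sp2.
C3: 4 σ bonds; 4 regions of electron density → sp3.
C4 is sp3: 4 σ bonds, 4 electron-density regions.
C5 has 2 σ bonds, plus two π bonds: steric number 2 → sp.
C6: 2 σ bonds, plus two π bonds; 2 regions of electron density → sp.
C7: 2 σ bonds, plus two π bonds — 2 electron domains, sp.
C8: 2 σ bonds, plus two π bonds; 2 regions of electron density → sp.
C9 has 4 σ bonds: steric number 4 → sp3.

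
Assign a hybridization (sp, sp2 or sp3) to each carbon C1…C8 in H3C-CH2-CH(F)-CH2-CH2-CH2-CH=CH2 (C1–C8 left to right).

C1: 4 σ bonds — 4 electron domains, sp3.
C2 has 4 σ bonds: steric number 4 → sp3.
C3: 4 σ bonds — 4 electron domains, sp3.
C4 has 4 σ bonds: steric number 4 → sp3.
C5 is sp3: 4 σ bonds, 4 electron-density regions.
C6 has 4 σ bonds: steric number 4 → sp3.
C7 is sp2: 3 σ bonds, plus one π bond, 3 electron-density regions.
C8 carries 3 σ bonds, plus one π bond, giving a steric number of 3, so it is sp2.

C1 sp3, C2 sp3, C3 sp3, C4 sp3, C5 sp3, C6 sp3, C7 sp2, C8 sp2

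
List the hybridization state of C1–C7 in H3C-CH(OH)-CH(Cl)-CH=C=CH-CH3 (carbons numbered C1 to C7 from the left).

C1 carries 4 σ bonds, giving a steric number of 4, so it is sp3.
C2 has 4 σ bonds: steric number 4 → sp3.
C3 — 4 σ bonds. Steric number 4, so sp3.
C4 is sp2: 3 σ bonds, plus one π bond, 3 electron-density regions.
C5: 2 σ bonds, plus two π bonds; 2 regions of electron density → sp.
C6 has 3 σ bonds, plus one π bond: steric number 3 → sp2.
C7 has 4 σ bonds: steric number 4 → sp3.

C1 sp3, C2 sp3, C3 sp3, C4 sp2, C5 sp, C6 sp2, C7 sp3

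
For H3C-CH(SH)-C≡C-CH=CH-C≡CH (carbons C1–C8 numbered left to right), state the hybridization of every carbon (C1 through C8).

C1 carries 4 σ bonds, giving a steric number of 4, so it is sp3.
C2 is sp3: 4 σ bonds, 4 electron-density regions.
C3 carries 2 σ bonds, plus two π bonds, giving a steric number of 2, so it is sp.
C4 carries 2 σ bonds, plus two π bonds, giving a steric number of 2, so it is sp.
C5 carries 3 σ bonds, plus one π bond, giving a steric number of 3, so it is sp2.
C6 is sp2: 3 σ bonds, plus one π bond, 3 electron-density regions.
C7 has 2 σ bonds, plus two π bonds: steric number 2 → sp.
C8: 2 σ bonds, plus two π bonds — 2 electron domains, sp.

C1 sp3, C2 sp3, C3 sp, C4 sp, C5 sp2, C6 sp2, C7 sp, C8 sp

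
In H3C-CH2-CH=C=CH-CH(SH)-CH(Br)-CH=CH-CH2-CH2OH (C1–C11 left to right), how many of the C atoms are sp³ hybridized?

6

C1: sp3 ✓
C2: sp3 ✓
C3: sp2
C4: sp
C5: sp2
C6: sp3 ✓
C7: sp3 ✓
C8: sp2
C9: sp2
C10: sp3 ✓
C11: sp3 ✓
C1, C2, C6, C7, C10, C11 → 6 sp3 carbons.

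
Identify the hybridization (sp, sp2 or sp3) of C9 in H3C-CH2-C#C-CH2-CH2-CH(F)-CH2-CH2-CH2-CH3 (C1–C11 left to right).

sp³

C9 — 4 σ bonds. Steric number 4, so sp3.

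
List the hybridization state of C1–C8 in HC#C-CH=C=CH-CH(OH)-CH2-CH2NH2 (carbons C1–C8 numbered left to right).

C1 — 2 σ bonds, plus two π bonds. Steric number 2, so sp.
C2 carries 2 σ bonds, plus two π bonds, giving a steric number of 2, so it is sp.
C3 carries 3 σ bonds, plus one π bond, giving a steric number of 3, so it is sp2.
C4 carries 2 σ bonds, plus two π bonds, giving a steric number of 2, so it is sp.
C5: 3 σ bonds, plus one π bond; 3 regions of electron density → sp2.
C6: 4 σ bonds — 4 electron domains, sp3.
C7 is sp3: 4 σ bonds, 4 electron-density regions.
C8: 4 σ bonds; 4 regions of electron density → sp3.

C1 sp, C2 sp, C3 sp2, C4 sp, C5 sp2, C6 sp3, C7 sp3, C8 sp3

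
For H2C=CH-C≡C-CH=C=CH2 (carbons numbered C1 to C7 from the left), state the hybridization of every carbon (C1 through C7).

C1 sp2, C2 sp2, C3 sp, C4 sp, C5 sp2, C6 sp, C7 sp2

C1 is sp2: 3 σ bonds, plus one π bond, 3 electron-density regions.
C2 has 3 σ bonds, plus one π bond: steric number 3 → sp2.
C3 (2 σ bonds, plus two π bonds) has steric number 2: sp.
C4 carries 2 σ bonds, plus two π bonds, giving a steric number of 2, so it is sp.
C5: 3 σ bonds, plus one π bond; 3 regions of electron density → sp2.
C6 (2 σ bonds, plus two π bonds) has steric number 2: sp.
C7 is sp2: 3 σ bonds, plus one π bond, 3 electron-density regions.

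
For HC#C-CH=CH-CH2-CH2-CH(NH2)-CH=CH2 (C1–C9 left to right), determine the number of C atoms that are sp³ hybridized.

3

C1: sp
C2: sp
C3: sp2
C4: sp2
C5: sp3 ✓
C6: sp3 ✓
C7: sp3 ✓
C8: sp2
C9: sp2
C5, C6, C7 → 3 sp3 carbons.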